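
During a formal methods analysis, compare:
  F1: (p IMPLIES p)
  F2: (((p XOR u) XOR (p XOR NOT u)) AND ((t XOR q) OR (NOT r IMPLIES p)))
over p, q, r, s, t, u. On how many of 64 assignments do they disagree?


F1 = (p IMPLIES p)
F2 = (((p XOR u) XOR (p XOR NOT u)) AND ((t XOR q) OR (NOT r IMPLIES p)))
Evaluate both on each of 64 rows (bits = p,q,r,s,t,u):
  row 0 [000000]: F1=1 F2=0 (differ) -> 1
  row 1 [000001]: F1=1 F2=0 (differ) -> 1
  row 2 [000010]: F1=1 F2=1 -> 0
  row 3 [000011]: F1=1 F2=1 -> 0
  row 4 [000100]: F1=1 F2=0 (differ) -> 1
  (every remaining row is evaluated the same way; all 64 results are listed next)
Full result column, 8 rows per line (p,q,r fixed per line; s,t,u runs 000..111 left to right):
  rows 0-7 [p,q,r=000]: 11001100  (ones: 4)
  rows 8-15 [p,q,r=001]: 00000000  (ones: 0)
  rows 16-23 [p,q,r=010]: 00110011  (ones: 4)
  rows 24-31 [p,q,r=011]: 00000000  (ones: 0)
  rows 32-39 [p,q,r=100]: 00000000  (ones: 0)
  rows 40-47 [p,q,r=101]: 00000000  (ones: 0)
  rows 48-55 [p,q,r=110]: 00000000  (ones: 0)
  rows 56-63 [p,q,r=111]: 00000000  (ones: 0)
Disagreements = 4+0+4+0+0+0+0+0 = 8

8


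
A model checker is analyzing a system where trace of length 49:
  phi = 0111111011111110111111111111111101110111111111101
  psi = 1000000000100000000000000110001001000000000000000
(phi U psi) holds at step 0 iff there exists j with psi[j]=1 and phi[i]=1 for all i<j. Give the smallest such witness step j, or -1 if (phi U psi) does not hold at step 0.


(phi U psi) at 0: need smallest j with psi[j]=1 and phi[i]=1 for all i in [0,j).
Scan from step 0:
  step 0: psi=1 and phi held for [0,0) -> witness found
Witness step = 0

0


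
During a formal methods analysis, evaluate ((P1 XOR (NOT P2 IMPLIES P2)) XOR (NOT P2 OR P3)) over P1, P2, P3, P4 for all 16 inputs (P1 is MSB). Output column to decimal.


Formula: ((P1 XOR (NOT P2 IMPLIES P2)) XOR (NOT P2 OR P3)) over P1, P2, P3, P4 (16 rows)
Evaluate each row (bits = P1,P2,P3,P4, MSB first):
  row 0 [0000]: ((0 XOR (NOT 0 IMPLIES 0)) XOR (NOT 0 OR 0)) -> 1
  row 1 [0001]: ((0 XOR (NOT 0 IMPLIES 0)) XOR (NOT 0 OR 0)) -> 1
  row 2 [0010]: ((0 XOR (NOT 0 IMPLIES 0)) XOR (NOT 0 OR 1)) -> 1
  row 3 [0011]: ((0 XOR (NOT 0 IMPLIES 0)) XOR (NOT 0 OR 1)) -> 1
  row 4 [0100]: ((0 XOR (NOT 1 IMPLIES 1)) XOR (NOT 1 OR 0)) -> 1
  row 5 [0101]: ((0 XOR (NOT 1 IMPLIES 1)) XOR (NOT 1 OR 0)) -> 1
  row 6 [0110]: ((0 XOR (NOT 1 IMPLIES 1)) XOR (NOT 1 OR 1)) -> 0
  row 7 [0111]: ((0 XOR (NOT 1 IMPLIES 1)) XOR (NOT 1 OR 1)) -> 0
  row 8 [1000]: ((1 XOR (NOT 0 IMPLIES 0)) XOR (NOT 0 OR 0)) -> 0
  row 9 [1001]: ((1 XOR (NOT 0 IMPLIES 0)) XOR (NOT 0 OR 0)) -> 0
  row 10 [1010]: ((1 XOR (NOT 0 IMPLIES 0)) XOR (NOT 0 OR 1)) -> 0
  row 11 [1011]: ((1 XOR (NOT 0 IMPLIES 0)) XOR (NOT 0 OR 1)) -> 0
  row 12 [1100]: ((1 XOR (NOT 1 IMPLIES 1)) XOR (NOT 1 OR 0)) -> 0
  row 13 [1101]: ((1 XOR (NOT 1 IMPLIES 1)) XOR (NOT 1 OR 0)) -> 0
  row 14 [1110]: ((1 XOR (NOT 1 IMPLIES 1)) XOR (NOT 1 OR 1)) -> 1
  row 15 [1111]: ((1 XOR (NOT 1 IMPLIES 1)) XOR (NOT 1 OR 1)) -> 1
Full result column, 4 rows per line (P1,P2 fixed per line; P3,P4 runs 00..11 left to right):
  rows 0-3 [P1,P2=00]: 1111  = hex F
  rows 4-7 [P1,P2=01]: 1100  = hex C
  rows 8-11 [P1,P2=10]: 0000  = hex 0
  rows 12-15 [P1,P2=11]: 0011  = hex 3
Output column (row 0 .. row 15) = 1111110000000011
Output column grouped in 4s = 1111 1100 0000 0011 = 0xFC03
Convert to decimal digit by digit (value = value*16 + digit):
  F -> 15
  15*16 + 12 (C) = 252
  252*16 + 0 = 4032
  4032*16 + 3 = 64515
Decimal = 64515

64515


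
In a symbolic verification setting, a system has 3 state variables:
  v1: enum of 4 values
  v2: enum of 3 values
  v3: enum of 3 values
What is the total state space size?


State space = product of domain sizes of all variables.
Domain sizes:
  v1 (enum of 4 values): 4
  v2 (enum of 3 values): 3
  v3 (enum of 3 values): 3
Product = 4 * 3 * 3 = 36

36


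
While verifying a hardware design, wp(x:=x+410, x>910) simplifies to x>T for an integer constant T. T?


Formula: wp(x:=E, P) = P[E/x] (substitute E for x in postcondition)
Step 1: Postcondition: x>910
Step 2: Substitute x+410 for x: x+410>910
Step 3: Solve for x: x > 910-410 = 500

500


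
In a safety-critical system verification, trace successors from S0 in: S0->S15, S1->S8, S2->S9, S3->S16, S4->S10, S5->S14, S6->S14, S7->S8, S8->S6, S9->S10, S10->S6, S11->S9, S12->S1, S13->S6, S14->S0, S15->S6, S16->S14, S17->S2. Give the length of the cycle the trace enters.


Trace from S0 until a state repeats:
  S0 -> S15 -> S6 -> S14 -> S0
S0 first seen at step 0, revisited at step 4.
Cycle length = 4 - 0 = 4

4


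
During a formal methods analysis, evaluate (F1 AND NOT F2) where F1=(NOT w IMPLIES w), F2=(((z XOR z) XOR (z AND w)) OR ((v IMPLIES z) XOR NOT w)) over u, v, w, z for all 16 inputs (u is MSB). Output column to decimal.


F1 = (NOT w IMPLIES w)
F2 = (((z XOR z) XOR (z AND w)) OR ((v IMPLIES z) XOR NOT w))
Counterexample to F1=>F2 is where F1=1 and F2=0.
Evaluate each row (bits = u,v,w,z, MSB first):
  row 0 [0000]: F1=0 F2=0 -> F1&~F2 -> 0
  row 1 [0001]: F1=0 F2=0 -> F1&~F2 -> 0
  row 2 [0010]: F1=1 F2=1 -> F1&~F2 -> 0
  row 3 [0011]: F1=1 F2=1 -> F1&~F2 -> 0
  row 4 [0100]: F1=0 F2=1 -> F1&~F2 -> 0
  row 5 [0101]: F1=0 F2=0 -> F1&~F2 -> 0
  row 6 [0110]: F1=1 F2=0 -> F1&~F2 -> 1
  row 7 [0111]: F1=1 F2=1 -> F1&~F2 -> 0
  row 8 [1000]: F1=0 F2=0 -> F1&~F2 -> 0
  row 9 [1001]: F1=0 F2=0 -> F1&~F2 -> 0
  row 10 [1010]: F1=1 F2=1 -> F1&~F2 -> 0
  row 11 [1011]: F1=1 F2=1 -> F1&~F2 -> 0
  row 12 [1100]: F1=0 F2=1 -> F1&~F2 -> 0
  row 13 [1101]: F1=0 F2=0 -> F1&~F2 -> 0
  row 14 [1110]: F1=1 F2=0 -> F1&~F2 -> 1
  row 15 [1111]: F1=1 F2=1 -> F1&~F2 -> 0
Full result column, 4 rows per line (u,v fixed per line; w,z runs 00..11 left to right):
  rows 0-3 [u,v=00]: 0000  = hex 0
  rows 4-7 [u,v=01]: 0010  = hex 2
  rows 8-11 [u,v=10]: 0000  = hex 0
  rows 12-15 [u,v=11]: 0010  = hex 2
Counterexample vector (row 0 .. row 15) = 0000001000000010
Output column grouped in 4s = 0000 0010 0000 0010 = 0x0202
Convert to decimal digit by digit (value = value*16 + digit):
  0 -> 0
  0*16 + 2 = 2
  2*16 + 0 = 32
  32*16 + 2 = 514
Decimal = 514

514


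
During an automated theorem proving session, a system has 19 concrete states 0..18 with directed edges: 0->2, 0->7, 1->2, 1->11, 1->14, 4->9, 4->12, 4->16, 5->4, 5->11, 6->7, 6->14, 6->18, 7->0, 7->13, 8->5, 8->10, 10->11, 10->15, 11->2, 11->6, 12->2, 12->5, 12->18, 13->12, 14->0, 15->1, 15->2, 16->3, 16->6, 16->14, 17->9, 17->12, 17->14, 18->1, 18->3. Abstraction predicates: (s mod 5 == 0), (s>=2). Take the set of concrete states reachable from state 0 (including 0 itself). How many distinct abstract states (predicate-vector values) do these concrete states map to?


BFS from 0:
Concrete reachable: {0, 1, 2, 3, 4, 5, 6, 7, 9, 11, 12, 13, 14, 16, 18}
Abstract via predicates (s mod 5 == 0), (s>=2):
  (0,0) <- {1}
  (0,1) <- {2, 3, 4, 6, 7, 9, 11, 12, 13, 14, 16, 18}
  (1,0) <- {0}
  (1,1) <- {5}
Distinct abstract states = 4

4


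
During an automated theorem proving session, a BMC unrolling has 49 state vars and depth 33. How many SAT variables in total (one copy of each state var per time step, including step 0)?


BMC unrolls to depth k, creating one copy of each state var for steps 0..k.
Step count = 33 + 1 = 34 (steps 0 through 33)
Vars per step = 49
Total = 49 * 34 = 1666

1666


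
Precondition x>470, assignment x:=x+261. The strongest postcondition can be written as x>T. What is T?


Formula: sp(P, x:=E) = exists old_x. (x = E[old_x/x]) AND P[old_x/x] (old_x is the value of x before the assignment; eliminate old_x by solving x = E[old_x/x] for old_x)
Step 1: Precondition P: x>470, i.e. old_x > 470
Step 2: Assignment gives x = old_x + 261, so old_x = x - 261
Step 3: Substitute into P: x - 261 > 470
Step 4: Simplify: x > 470+261 = 731

731


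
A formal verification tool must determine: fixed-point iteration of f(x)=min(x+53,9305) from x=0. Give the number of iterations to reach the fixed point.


Step 1: x=0, cap=9305, increment=53
Step 2: x grows by 53 each step until capped at 9305; fixed point is x=9305
Step 3: iterations = ceil(9305/53) = 176

176


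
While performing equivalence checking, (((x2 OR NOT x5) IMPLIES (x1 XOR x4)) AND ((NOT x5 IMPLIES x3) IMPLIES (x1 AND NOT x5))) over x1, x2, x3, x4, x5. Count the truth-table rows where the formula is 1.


Formula: (((x2 OR NOT x5) IMPLIES (x1 XOR x4)) AND ((NOT x5 IMPLIES x3) IMPLIES (x1 AND NOT x5))) over 5 vars (32 rows)
Evaluate each row (x1, x2, x3, x4, x5 as bits, MSB first):
  row 0 [00000]: (((0 OR NOT 0) IMPLIES (0 XOR 0)) AND ((NOT 0 IMPLIES 0) IMPLIES (0 AND NOT 0))) -> 0
  row 1 [00001]: (((0 OR NOT 1) IMPLIES (0 XOR 0)) AND ((NOT 1 IMPLIES 0) IMPLIES (0 AND NOT 1))) -> 0
  row 2 [00010]: (((0 OR NOT 0) IMPLIES (0 XOR 1)) AND ((NOT 0 IMPLIES 0) IMPLIES (0 AND NOT 0))) -> 1
  row 3 [00011]: (((0 OR NOT 1) IMPLIES (0 XOR 1)) AND ((NOT 1 IMPLIES 0) IMPLIES (0 AND NOT 1))) -> 0
  row 4 [00100]: (((0 OR NOT 0) IMPLIES (0 XOR 0)) AND ((NOT 0 IMPLIES 1) IMPLIES (0 AND NOT 0))) -> 0
  row 5 [00101]: (((0 OR NOT 1) IMPLIES (0 XOR 0)) AND ((NOT 1 IMPLIES 1) IMPLIES (0 AND NOT 1))) -> 0
  row 6 [00110]: (((0 OR NOT 0) IMPLIES (0 XOR 1)) AND ((NOT 0 IMPLIES 1) IMPLIES (0 AND NOT 0))) -> 0
  row 7 [00111]: (((0 OR NOT 1) IMPLIES (0 XOR 1)) AND ((NOT 1 IMPLIES 1) IMPLIES (0 AND NOT 1))) -> 0
  row 8 [01000]: (((1 OR NOT 0) IMPLIES (0 XOR 0)) AND ((NOT 0 IMPLIES 0) IMPLIES (0 AND NOT 0))) -> 0
  row 9 [01001]: (((1 OR NOT 1) IMPLIES (0 XOR 0)) AND ((NOT 1 IMPLIES 0) IMPLIES (0 AND NOT 1))) -> 0
  row 10 [01010]: (((1 OR NOT 0) IMPLIES (0 XOR 1)) AND ((NOT 0 IMPLIES 0) IMPLIES (0 AND NOT 0))) -> 1
  row 11 [01011]: (((1 OR NOT 1) IMPLIES (0 XOR 1)) AND ((NOT 1 IMPLIES 0) IMPLIES (0 AND NOT 1))) -> 0
  row 12 [01100]: (((1 OR NOT 0) IMPLIES (0 XOR 0)) AND ((NOT 0 IMPLIES 1) IMPLIES (0 AND NOT 0))) -> 0
  row 13 [01101]: (((1 OR NOT 1) IMPLIES (0 XOR 0)) AND ((NOT 1 IMPLIES 1) IMPLIES (0 AND NOT 1))) -> 0
  row 14 [01110]: (((1 OR NOT 0) IMPLIES (0 XOR 1)) AND ((NOT 0 IMPLIES 1) IMPLIES (0 AND NOT 0))) -> 0
  row 15 [01111]: (((1 OR NOT 1) IMPLIES (0 XOR 1)) AND ((NOT 1 IMPLIES 1) IMPLIES (0 AND NOT 1))) -> 0
  row 16 [10000]: (((0 OR NOT 0) IMPLIES (1 XOR 0)) AND ((NOT 0 IMPLIES 0) IMPLIES (1 AND NOT 0))) -> 1
  row 17 [10001]: (((0 OR NOT 1) IMPLIES (1 XOR 0)) AND ((NOT 1 IMPLIES 0) IMPLIES (1 AND NOT 1))) -> 0
  row 18 [10010]: (((0 OR NOT 0) IMPLIES (1 XOR 1)) AND ((NOT 0 IMPLIES 0) IMPLIES (1 AND NOT 0))) -> 0
  row 19 [10011]: (((0 OR NOT 1) IMPLIES (1 XOR 1)) AND ((NOT 1 IMPLIES 0) IMPLIES (1 AND NOT 1))) -> 0
  row 20 [10100]: (((0 OR NOT 0) IMPLIES (1 XOR 0)) AND ((NOT 0 IMPLIES 1) IMPLIES (1 AND NOT 0))) -> 1
  row 21 [10101]: (((0 OR NOT 1) IMPLIES (1 XOR 0)) AND ((NOT 1 IMPLIES 1) IMPLIES (1 AND NOT 1))) -> 0
  row 22 [10110]: (((0 OR NOT 0) IMPLIES (1 XOR 1)) AND ((NOT 0 IMPLIES 1) IMPLIES (1 AND NOT 0))) -> 0
  row 23 [10111]: (((0 OR NOT 1) IMPLIES (1 XOR 1)) AND ((NOT 1 IMPLIES 1) IMPLIES (1 AND NOT 1))) -> 0
  row 24 [11000]: (((1 OR NOT 0) IMPLIES (1 XOR 0)) AND ((NOT 0 IMPLIES 0) IMPLIES (1 AND NOT 0))) -> 1
  row 25 [11001]: (((1 OR NOT 1) IMPLIES (1 XOR 0)) AND ((NOT 1 IMPLIES 0) IMPLIES (1 AND NOT 1))) -> 0
  row 26 [11010]: (((1 OR NOT 0) IMPLIES (1 XOR 1)) AND ((NOT 0 IMPLIES 0) IMPLIES (1 AND NOT 0))) -> 0
  row 27 [11011]: (((1 OR NOT 1) IMPLIES (1 XOR 1)) AND ((NOT 1 IMPLIES 0) IMPLIES (1 AND NOT 1))) -> 0
  row 28 [11100]: (((1 OR NOT 0) IMPLIES (1 XOR 0)) AND ((NOT 0 IMPLIES 1) IMPLIES (1 AND NOT 0))) -> 1
  row 29 [11101]: (((1 OR NOT 1) IMPLIES (1 XOR 0)) AND ((NOT 1 IMPLIES 1) IMPLIES (1 AND NOT 1))) -> 0
  row 30 [11110]: (((1 OR NOT 0) IMPLIES (1 XOR 1)) AND ((NOT 0 IMPLIES 1) IMPLIES (1 AND NOT 0))) -> 0
  row 31 [11111]: (((1 OR NOT 1) IMPLIES (1 XOR 1)) AND ((NOT 1 IMPLIES 1) IMPLIES (1 AND NOT 1))) -> 0
Full result column, 8 rows per line (x1,x2 fixed per line; x3,x4,x5 runs 000..111 left to right):
  rows 0-7 [x1,x2=00]: 00100000  (ones: 1)
  rows 8-15 [x1,x2=01]: 00100000  (ones: 1)
  rows 16-23 [x1,x2=10]: 10001000  (ones: 2)
  rows 24-31 [x1,x2=11]: 10001000  (ones: 2)
Count of 1-rows = 1+1+2+2 = 6

6


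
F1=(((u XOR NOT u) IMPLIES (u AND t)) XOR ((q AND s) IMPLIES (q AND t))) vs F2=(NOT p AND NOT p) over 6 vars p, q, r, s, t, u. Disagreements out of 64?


F1 = (((u XOR NOT u) IMPLIES (u AND t)) XOR ((q AND s) IMPLIES (q AND t)))
F2 = (NOT p AND NOT p)
Evaluate both on each of 64 rows (bits = p,q,r,s,t,u):
  row 0 [000000]: F1=1 F2=1 -> 0
  row 1 [000001]: F1=1 F2=1 -> 0
  row 2 [000010]: F1=1 F2=1 -> 0
  row 3 [000011]: F1=0 F2=1 (differ) -> 1
  row 4 [000100]: F1=1 F2=1 -> 0
  (every remaining row is evaluated the same way; all 64 results are listed next)
Full result column, 8 rows per line (p,q,r fixed per line; s,t,u runs 000..111 left to right):
  rows 0-7 [p,q,r=000]: 00010001  (ones: 2)
  rows 8-15 [p,q,r=001]: 00010001  (ones: 2)
  rows 16-23 [p,q,r=010]: 00011101  (ones: 4)
  rows 24-31 [p,q,r=011]: 00011101  (ones: 4)
  rows 32-39 [p,q,r=100]: 11101110  (ones: 6)
  rows 40-47 [p,q,r=101]: 11101110  (ones: 6)
  rows 48-55 [p,q,r=110]: 11100010  (ones: 4)
  rows 56-63 [p,q,r=111]: 11100010  (ones: 4)
Disagreements = 2+2+4+4+6+6+4+4 = 32

32


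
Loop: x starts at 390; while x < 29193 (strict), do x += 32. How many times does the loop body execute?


Step 1: x goes from 390 toward 29193 by 32; the body runs while x<29193, so iterations = ceil((bound-start)/step)
Step 2: Distance=28803
Step 3: ceil(28803/32)=901

901


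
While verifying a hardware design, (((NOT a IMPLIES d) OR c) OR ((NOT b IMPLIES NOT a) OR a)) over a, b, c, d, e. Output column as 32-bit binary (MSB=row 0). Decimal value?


Formula: (((NOT a IMPLIES d) OR c) OR ((NOT b IMPLIES NOT a) OR a)) over a, b, c, d, e (32 rows)
Evaluate each row (bits = a,b,c,d,e, MSB first):
  row 0 [00000]: (((NOT 0 IMPLIES 0) OR 0) OR ((NOT 0 IMPLIES NOT 0) OR 0)) -> 1
  row 1 [00001]: (((NOT 0 IMPLIES 0) OR 0) OR ((NOT 0 IMPLIES NOT 0) OR 0)) -> 1
  row 2 [00010]: (((NOT 0 IMPLIES 1) OR 0) OR ((NOT 0 IMPLIES NOT 0) OR 0)) -> 1
  row 3 [00011]: (((NOT 0 IMPLIES 1) OR 0) OR ((NOT 0 IMPLIES NOT 0) OR 0)) -> 1
  row 4 [00100]: (((NOT 0 IMPLIES 0) OR 1) OR ((NOT 0 IMPLIES NOT 0) OR 0)) -> 1
  row 5 [00101]: (((NOT 0 IMPLIES 0) OR 1) OR ((NOT 0 IMPLIES NOT 0) OR 0)) -> 1
  row 6 [00110]: (((NOT 0 IMPLIES 1) OR 1) OR ((NOT 0 IMPLIES NOT 0) OR 0)) -> 1
  row 7 [00111]: (((NOT 0 IMPLIES 1) OR 1) OR ((NOT 0 IMPLIES NOT 0) OR 0)) -> 1
  row 8 [01000]: (((NOT 0 IMPLIES 0) OR 0) OR ((NOT 1 IMPLIES NOT 0) OR 0)) -> 1
  row 9 [01001]: (((NOT 0 IMPLIES 0) OR 0) OR ((NOT 1 IMPLIES NOT 0) OR 0)) -> 1
  row 10 [01010]: (((NOT 0 IMPLIES 1) OR 0) OR ((NOT 1 IMPLIES NOT 0) OR 0)) -> 1
  row 11 [01011]: (((NOT 0 IMPLIES 1) OR 0) OR ((NOT 1 IMPLIES NOT 0) OR 0)) -> 1
  row 12 [01100]: (((NOT 0 IMPLIES 0) OR 1) OR ((NOT 1 IMPLIES NOT 0) OR 0)) -> 1
  row 13 [01101]: (((NOT 0 IMPLIES 0) OR 1) OR ((NOT 1 IMPLIES NOT 0) OR 0)) -> 1
  row 14 [01110]: (((NOT 0 IMPLIES 1) OR 1) OR ((NOT 1 IMPLIES NOT 0) OR 0)) -> 1
  row 15 [01111]: (((NOT 0 IMPLIES 1) OR 1) OR ((NOT 1 IMPLIES NOT 0) OR 0)) -> 1
  row 16 [10000]: (((NOT 1 IMPLIES 0) OR 0) OR ((NOT 0 IMPLIES NOT 1) OR 1)) -> 1
  row 17 [10001]: (((NOT 1 IMPLIES 0) OR 0) OR ((NOT 0 IMPLIES NOT 1) OR 1)) -> 1
  row 18 [10010]: (((NOT 1 IMPLIES 1) OR 0) OR ((NOT 0 IMPLIES NOT 1) OR 1)) -> 1
  row 19 [10011]: (((NOT 1 IMPLIES 1) OR 0) OR ((NOT 0 IMPLIES NOT 1) OR 1)) -> 1
  row 20 [10100]: (((NOT 1 IMPLIES 0) OR 1) OR ((NOT 0 IMPLIES NOT 1) OR 1)) -> 1
  row 21 [10101]: (((NOT 1 IMPLIES 0) OR 1) OR ((NOT 0 IMPLIES NOT 1) OR 1)) -> 1
  row 22 [10110]: (((NOT 1 IMPLIES 1) OR 1) OR ((NOT 0 IMPLIES NOT 1) OR 1)) -> 1
  row 23 [10111]: (((NOT 1 IMPLIES 1) OR 1) OR ((NOT 0 IMPLIES NOT 1) OR 1)) -> 1
  row 24 [11000]: (((NOT 1 IMPLIES 0) OR 0) OR ((NOT 1 IMPLIES NOT 1) OR 1)) -> 1
  row 25 [11001]: (((NOT 1 IMPLIES 0) OR 0) OR ((NOT 1 IMPLIES NOT 1) OR 1)) -> 1
  row 26 [11010]: (((NOT 1 IMPLIES 1) OR 0) OR ((NOT 1 IMPLIES NOT 1) OR 1)) -> 1
  row 27 [11011]: (((NOT 1 IMPLIES 1) OR 0) OR ((NOT 1 IMPLIES NOT 1) OR 1)) -> 1
  row 28 [11100]: (((NOT 1 IMPLIES 0) OR 1) OR ((NOT 1 IMPLIES NOT 1) OR 1)) -> 1
  row 29 [11101]: (((NOT 1 IMPLIES 0) OR 1) OR ((NOT 1 IMPLIES NOT 1) OR 1)) -> 1
  row 30 [11110]: (((NOT 1 IMPLIES 1) OR 1) OR ((NOT 1 IMPLIES NOT 1) OR 1)) -> 1
  row 31 [11111]: (((NOT 1 IMPLIES 1) OR 1) OR ((NOT 1 IMPLIES NOT 1) OR 1)) -> 1
Full result column, 4 rows per line (a,b,c fixed per line; d,e runs 00..11 left to right):
  rows 0-3 [a,b,c=000]: 1111  = hex F
  rows 4-7 [a,b,c=001]: 1111  = hex F
  rows 8-11 [a,b,c=010]: 1111  = hex F
  rows 12-15 [a,b,c=011]: 1111  = hex F
  rows 16-19 [a,b,c=100]: 1111  = hex F
  rows 20-23 [a,b,c=101]: 1111  = hex F
  rows 24-27 [a,b,c=110]: 1111  = hex F
  rows 28-31 [a,b,c=111]: 1111  = hex F
Output column (row 0 .. row 31) = 11111111111111111111111111111111
Output column grouped in 4s = 1111 1111 1111 1111 1111 1111 1111 1111 = 0xFFFFFFFF
Convert to decimal digit by digit (value = value*16 + digit):
  F -> 15
  15*16 + 15 (F) = 255
  255*16 + 15 (F) = 4095
  4095*16 + 15 (F) = 65535
  65535*16 + 15 (F) = 1048575
  1048575*16 + 15 (F) = 16777215
  16777215*16 + 15 (F) = 268435455
  268435455*16 + 15 (F) = 4294967295
Decimal = 4294967295

4294967295


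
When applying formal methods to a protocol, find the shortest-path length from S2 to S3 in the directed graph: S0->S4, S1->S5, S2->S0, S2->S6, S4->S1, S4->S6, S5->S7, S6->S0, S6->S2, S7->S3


BFS layer-by-layer from S2:
  dist 0: {S2}
  dist 1: {S0, S6}
  dist 2: {S4}
  dist 3: {S1}
  dist 4: {S5}
  dist 5: {S7}
  dist 6: {S3}
  -> S3 reached at distance 6
Shortest path length = 6

6


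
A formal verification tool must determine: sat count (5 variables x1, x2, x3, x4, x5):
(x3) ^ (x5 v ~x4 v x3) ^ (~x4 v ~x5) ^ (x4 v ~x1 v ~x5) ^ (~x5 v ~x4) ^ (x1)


CNF with 6 clauses over 5 vars (32 assignments).
An assignment satisfies CNF iff every clause has >=1 true literal.
Check each row (bits = x1,x2,x3,x4,x5; clause T/F shown):
  row 0 [00000]: clauses=FTTTTF -> 0
  row 1 [00001]: clauses=FTTTTF -> 0
  row 2 [00010]: clauses=FFTTTF -> 0
  row 3 [00011]: clauses=FTFTFF -> 0
  row 4 [00100]: clauses=TTTTTF -> 0
  row 5 [00101]: clauses=TTTTTF -> 0
  row 6 [00110]: clauses=TTTTTF -> 0
  row 7 [00111]: clauses=TTFTFF -> 0
  row 8 [01000]: clauses=FTTTTF -> 0
  row 9 [01001]: clauses=FTTTTF -> 0
  row 10 [01010]: clauses=FFTTTF -> 0
  row 11 [01011]: clauses=FTFTFF -> 0
  row 12 [01100]: clauses=TTTTTF -> 0
  row 13 [01101]: clauses=TTTTTF -> 0
  row 14 [01110]: clauses=TTTTTF -> 0
  row 15 [01111]: clauses=TTFTFF -> 0
  row 16 [10000]: clauses=FTTTTT -> 0
  row 17 [10001]: clauses=FTTFTT -> 0
  row 18 [10010]: clauses=FFTTTT -> 0
  row 19 [10011]: clauses=FTFTFT -> 0
  row 20 [10100]: clauses=TTTTTT -> 1
  row 21 [10101]: clauses=TTTFTT -> 0
  row 22 [10110]: clauses=TTTTTT -> 1
  row 23 [10111]: clauses=TTFTFT -> 0
  row 24 [11000]: clauses=FTTTTT -> 0
  row 25 [11001]: clauses=FTTFTT -> 0
  row 26 [11010]: clauses=FFTTTT -> 0
  row 27 [11011]: clauses=FTFTFT -> 0
  row 28 [11100]: clauses=TTTTTT -> 1
  row 29 [11101]: clauses=TTTFTT -> 0
  row 30 [11110]: clauses=TTTTTT -> 1
  row 31 [11111]: clauses=TTFTFT -> 0
Full result column, 8 rows per line (x1,x2 fixed per line; x3,x4,x5 runs 000..111 left to right):
  rows 0-7 [x1,x2=00]: 00000000  (ones: 0)
  rows 8-15 [x1,x2=01]: 00000000  (ones: 0)
  rows 16-23 [x1,x2=10]: 00001010  (ones: 2)
  rows 24-31 [x1,x2=11]: 00001010  (ones: 2)
Satisfying assignments = 0+0+2+2 = 4

4


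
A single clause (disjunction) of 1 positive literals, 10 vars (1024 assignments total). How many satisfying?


Step 1: Total=2^10=1024
Step 2: Unsat when all 1 false: 2^9=512
Step 3: Sat=1024-512=512

512


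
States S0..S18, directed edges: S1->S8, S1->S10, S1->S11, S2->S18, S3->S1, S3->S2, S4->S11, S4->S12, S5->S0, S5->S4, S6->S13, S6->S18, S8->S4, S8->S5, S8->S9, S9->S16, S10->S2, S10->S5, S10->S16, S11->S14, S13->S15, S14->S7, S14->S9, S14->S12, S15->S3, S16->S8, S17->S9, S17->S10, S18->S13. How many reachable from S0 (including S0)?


BFS from S0:
  layer 0: {S0}
Reachable set: {S0}
Count = 1

1


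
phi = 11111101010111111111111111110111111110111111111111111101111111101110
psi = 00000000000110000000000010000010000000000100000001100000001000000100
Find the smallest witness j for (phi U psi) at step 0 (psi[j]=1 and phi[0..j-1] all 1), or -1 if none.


(phi U psi) at 0: need smallest j with psi[j]=1 and phi[i]=1 for all i in [0,j).
Scan from step 0:
  step 0: phi=1, psi=0 -> continue
  step 1: phi=1, psi=0 -> continue
  step 2: phi=1, psi=0 -> continue
  step 3: phi=1, psi=0 -> continue
  step 6: phi=0 -> phi-prefix broken from here
  step 11: psi=1 but phi already failed -> not a witness
  step 12: psi=1 but phi already failed -> not a witness
  step 24: psi=1 but phi already failed -> not a witness
  step 30: psi=1 but phi already failed -> not a witness
  step 41: psi=1 but phi already failed -> not a witness
  step 49: psi=1 but phi already failed -> not a witness
  step 50: psi=1 but phi already failed -> not a witness
  step 58: psi=1 but phi already failed -> not a witness
  step 65: psi=1 but phi already failed -> not a witness
  end of trace: no witness -> -1
Witness step = -1

-1


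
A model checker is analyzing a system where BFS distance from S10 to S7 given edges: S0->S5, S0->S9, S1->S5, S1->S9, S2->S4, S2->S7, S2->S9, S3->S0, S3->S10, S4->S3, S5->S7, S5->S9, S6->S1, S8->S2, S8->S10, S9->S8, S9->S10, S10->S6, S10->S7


BFS layer-by-layer from S10:
  dist 0: {S10}
  dist 1: {S6, S7}
  -> S7 reached at distance 1
Shortest path length = 1

1


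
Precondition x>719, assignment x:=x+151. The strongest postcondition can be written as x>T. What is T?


Formula: sp(P, x:=E) = exists old_x. (x = E[old_x/x]) AND P[old_x/x] (old_x is the value of x before the assignment; eliminate old_x by solving x = E[old_x/x] for old_x)
Step 1: Precondition P: x>719, i.e. old_x > 719
Step 2: Assignment gives x = old_x + 151, so old_x = x - 151
Step 3: Substitute into P: x - 151 > 719
Step 4: Simplify: x > 719+151 = 870

870


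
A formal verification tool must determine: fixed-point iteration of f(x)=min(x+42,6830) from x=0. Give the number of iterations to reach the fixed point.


Step 1: x=0, cap=6830, increment=42
Step 2: x grows by 42 each step until capped at 6830; fixed point is x=6830
Step 3: iterations = ceil(6830/42) = 163

163


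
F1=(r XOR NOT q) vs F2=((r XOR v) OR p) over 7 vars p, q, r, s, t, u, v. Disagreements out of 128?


F1 = (r XOR NOT q)
F2 = ((r XOR v) OR p)
Evaluate both on each of 128 rows (bits = p,q,r,s,t,u,v):
  row 0 [0000000]: F1=1 F2=0 (differ) -> 1
  row 1 [0000001]: F1=1 F2=1 -> 0
  row 2 [0000010]: F1=1 F2=0 (differ) -> 1
  row 3 [0000011]: F1=1 F2=1 -> 0
  row 4 [0000100]: F1=1 F2=0 (differ) -> 1
  (every remaining row is evaluated the same way; all 128 results are listed next)
Full result column, 8 rows per line (p,q,r,s fixed per line; t,u,v runs 000..111 left to right):
  rows 0-7 [p,q,r,s=0000]: 10101010  (ones: 4)
  rows 8-15 [p,q,r,s=0001]: 10101010  (ones: 4)
  rows 16-23 [p,q,r,s=0010]: 10101010  (ones: 4)
  rows 24-31 [p,q,r,s=0011]: 10101010  (ones: 4)
  rows 32-39 [p,q,r,s=0100]: 01010101  (ones: 4)
  rows 40-47 [p,q,r,s=0101]: 01010101  (ones: 4)
  rows 48-55 [p,q,r,s=0110]: 01010101  (ones: 4)
  rows 56-63 [p,q,r,s=0111]: 01010101  (ones: 4)
  rows 64-71 [p,q,r,s=1000]: 00000000  (ones: 0)
  rows 72-79 [p,q,r,s=1001]: 00000000  (ones: 0)
  rows 80-87 [p,q,r,s=1010]: 11111111  (ones: 8)
  rows 88-95 [p,q,r,s=1011]: 11111111  (ones: 8)
  rows 96-103 [p,q,r,s=1100]: 11111111  (ones: 8)
  rows 104-111 [p,q,r,s=1101]: 11111111  (ones: 8)
  rows 112-119 [p,q,r,s=1110]: 00000000  (ones: 0)
  rows 120-127 [p,q,r,s=1111]: 00000000  (ones: 0)
Disagreements = 4+4+4+4+4+4+4+4+0+0+8+8+8+8+0+0 = 64

64


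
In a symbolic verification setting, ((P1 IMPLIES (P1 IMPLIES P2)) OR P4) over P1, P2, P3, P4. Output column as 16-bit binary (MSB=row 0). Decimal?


Formula: ((P1 IMPLIES (P1 IMPLIES P2)) OR P4) over P1, P2, P3, P4 (16 rows)
Evaluate each row (bits = P1,P2,P3,P4, MSB first):
  row 0 [0000]: ((0 IMPLIES (0 IMPLIES 0)) OR 0) -> 1
  row 1 [0001]: ((0 IMPLIES (0 IMPLIES 0)) OR 1) -> 1
  row 2 [0010]: ((0 IMPLIES (0 IMPLIES 0)) OR 0) -> 1
  row 3 [0011]: ((0 IMPLIES (0 IMPLIES 0)) OR 1) -> 1
  row 4 [0100]: ((0 IMPLIES (0 IMPLIES 1)) OR 0) -> 1
  row 5 [0101]: ((0 IMPLIES (0 IMPLIES 1)) OR 1) -> 1
  row 6 [0110]: ((0 IMPLIES (0 IMPLIES 1)) OR 0) -> 1
  row 7 [0111]: ((0 IMPLIES (0 IMPLIES 1)) OR 1) -> 1
  row 8 [1000]: ((1 IMPLIES (1 IMPLIES 0)) OR 0) -> 0
  row 9 [1001]: ((1 IMPLIES (1 IMPLIES 0)) OR 1) -> 1
  row 10 [1010]: ((1 IMPLIES (1 IMPLIES 0)) OR 0) -> 0
  row 11 [1011]: ((1 IMPLIES (1 IMPLIES 0)) OR 1) -> 1
  row 12 [1100]: ((1 IMPLIES (1 IMPLIES 1)) OR 0) -> 1
  row 13 [1101]: ((1 IMPLIES (1 IMPLIES 1)) OR 1) -> 1
  row 14 [1110]: ((1 IMPLIES (1 IMPLIES 1)) OR 0) -> 1
  row 15 [1111]: ((1 IMPLIES (1 IMPLIES 1)) OR 1) -> 1
Full result column, 4 rows per line (P1,P2 fixed per line; P3,P4 runs 00..11 left to right):
  rows 0-3 [P1,P2=00]: 1111  = hex F
  rows 4-7 [P1,P2=01]: 1111  = hex F
  rows 8-11 [P1,P2=10]: 0101  = hex 5
  rows 12-15 [P1,P2=11]: 1111  = hex F
Output column (row 0 .. row 15) = 1111111101011111
Output column grouped in 4s = 1111 1111 0101 1111 = 0xFF5F
Convert to decimal digit by digit (value = value*16 + digit):
  F -> 15
  15*16 + 15 (F) = 255
  255*16 + 5 = 4085
  4085*16 + 15 (F) = 65375
Decimal = 65375

65375


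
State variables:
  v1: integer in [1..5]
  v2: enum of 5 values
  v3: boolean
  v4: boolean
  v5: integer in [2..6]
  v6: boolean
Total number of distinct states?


State space = product of domain sizes of all variables.
Domain sizes:
  v1 (integer in [1..5]): 5
  v2 (enum of 5 values): 5
  v3 (boolean): 2
  v4 (boolean): 2
  v5 (integer in [2..6]): 5
  v6 (boolean): 2
Product = 5 * 5 * 2 * 2 * 5 * 2 = 1000

1000


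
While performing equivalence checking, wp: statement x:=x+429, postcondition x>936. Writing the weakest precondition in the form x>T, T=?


Formula: wp(x:=E, P) = P[E/x] (substitute E for x in postcondition)
Step 1: Postcondition: x>936
Step 2: Substitute x+429 for x: x+429>936
Step 3: Solve for x: x > 936-429 = 507

507


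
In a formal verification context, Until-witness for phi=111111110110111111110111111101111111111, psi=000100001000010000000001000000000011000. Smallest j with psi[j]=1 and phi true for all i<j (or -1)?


(phi U psi) at 0: need smallest j with psi[j]=1 and phi[i]=1 for all i in [0,j).
Scan from step 0:
  step 0: phi=1, psi=0 -> continue
  step 1: phi=1, psi=0 -> continue
  step 2: phi=1, psi=0 -> continue
  step 3: psi=1 and phi held for [0,3) -> witness found
Witness step = 3

3


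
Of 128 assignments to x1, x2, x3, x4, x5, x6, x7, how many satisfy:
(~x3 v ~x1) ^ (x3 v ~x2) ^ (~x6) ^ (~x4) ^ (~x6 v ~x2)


CNF with 5 clauses over 7 vars (128 assignments).
An assignment satisfies CNF iff every clause has >=1 true literal.
Check each row (bits = x1,x2,x3,x4,x5,x6,x7; clause T/F shown):
  row 0 [0000000]: clauses=TTTTT -> 1
  row 1 [0000001]: clauses=TTTTT -> 1
  row 2 [0000010]: clauses=TTFTT -> 0
  row 3 [0000011]: clauses=TTFTT -> 0
  row 4 [0000100]: clauses=TTTTT -> 1
  (every remaining row is evaluated the same way; all 128 results are listed next)
Full result column, 8 rows per line (x1,x2,x3,x4 fixed per line; x5,x6,x7 runs 000..111 left to right):
  rows 0-7 [x1,x2,x3,x4=0000]: 11001100  (ones: 4)
  rows 8-15 [x1,x2,x3,x4=0001]: 00000000  (ones: 0)
  rows 16-23 [x1,x2,x3,x4=0010]: 11001100  (ones: 4)
  rows 24-31 [x1,x2,x3,x4=0011]: 00000000  (ones: 0)
  rows 32-39 [x1,x2,x3,x4=0100]: 00000000  (ones: 0)
  rows 40-47 [x1,x2,x3,x4=0101]: 00000000  (ones: 0)
  rows 48-55 [x1,x2,x3,x4=0110]: 11001100  (ones: 4)
  rows 56-63 [x1,x2,x3,x4=0111]: 00000000  (ones: 0)
  rows 64-71 [x1,x2,x3,x4=1000]: 11001100  (ones: 4)
  rows 72-79 [x1,x2,x3,x4=1001]: 00000000  (ones: 0)
  rows 80-87 [x1,x2,x3,x4=1010]: 00000000  (ones: 0)
  rows 88-95 [x1,x2,x3,x4=1011]: 00000000  (ones: 0)
  rows 96-103 [x1,x2,x3,x4=1100]: 00000000  (ones: 0)
  rows 104-111 [x1,x2,x3,x4=1101]: 00000000  (ones: 0)
  rows 112-119 [x1,x2,x3,x4=1110]: 00000000  (ones: 0)
  rows 120-127 [x1,x2,x3,x4=1111]: 00000000  (ones: 0)
Satisfying assignments = 4+0+4+0+0+0+4+0+4+0+0+0+0+0+0+0 = 16

16


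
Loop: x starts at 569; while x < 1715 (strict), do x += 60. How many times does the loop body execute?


Step 1: x goes from 569 toward 1715 by 60; the body runs while x<1715, so iterations = ceil((bound-start)/step)
Step 2: Distance=1146
Step 3: ceil(1146/60)=20

20


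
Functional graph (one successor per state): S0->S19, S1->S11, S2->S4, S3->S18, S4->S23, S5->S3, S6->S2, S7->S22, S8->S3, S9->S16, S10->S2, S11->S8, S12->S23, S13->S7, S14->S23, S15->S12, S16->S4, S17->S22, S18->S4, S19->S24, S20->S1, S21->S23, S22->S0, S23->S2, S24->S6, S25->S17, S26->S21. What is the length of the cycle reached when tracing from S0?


Trace from S0 until a state repeats:
  S0 -> S19 -> S24 -> S6 -> S2 -> S4 -> S23 -> S2
S2 first seen at step 4, revisited at step 7.
Cycle length = 7 - 4 = 3

3


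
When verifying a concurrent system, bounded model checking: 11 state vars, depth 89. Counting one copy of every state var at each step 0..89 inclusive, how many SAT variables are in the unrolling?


BMC unrolls to depth k, creating one copy of each state var for steps 0..k.
Step count = 89 + 1 = 90 (steps 0 through 89)
Vars per step = 11
Total = 11 * 90 = 990

990


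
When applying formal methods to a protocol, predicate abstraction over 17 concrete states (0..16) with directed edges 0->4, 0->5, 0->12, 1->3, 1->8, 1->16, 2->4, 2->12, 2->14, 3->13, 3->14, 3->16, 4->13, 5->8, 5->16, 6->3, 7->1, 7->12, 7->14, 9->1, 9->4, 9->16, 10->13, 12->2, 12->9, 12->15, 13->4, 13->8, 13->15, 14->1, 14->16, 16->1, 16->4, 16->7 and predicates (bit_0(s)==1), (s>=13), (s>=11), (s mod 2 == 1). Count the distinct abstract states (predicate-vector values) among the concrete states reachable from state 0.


BFS from 0:
Concrete reachable: {0, 1, 2, 3, 4, 5, 7, 8, 9, 12, 13, 14, 15, 16}
Abstract via predicates (bit_0(s)==1), (s>=13), (s>=11), (s mod 2 == 1):
  (0,0,0,0) <- {0, 2, 4, 8}
  (0,0,1,0) <- {12}
  (0,1,1,0) <- {14, 16}
  (1,0,0,1) <- {1, 3, 5, 7, 9}
  (1,1,1,1) <- {13, 15}
Distinct abstract states = 5

5


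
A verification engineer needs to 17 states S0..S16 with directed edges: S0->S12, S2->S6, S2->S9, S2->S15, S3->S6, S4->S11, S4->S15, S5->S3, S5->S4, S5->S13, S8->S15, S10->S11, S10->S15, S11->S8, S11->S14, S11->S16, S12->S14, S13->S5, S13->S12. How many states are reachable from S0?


BFS from S0:
  layer 0: {S0}
  layer 1: {S12}
  layer 2: {S14}
Reachable set: {S0, S12, S14}
Count = 3

3


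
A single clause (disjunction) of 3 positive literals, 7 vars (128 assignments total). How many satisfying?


Step 1: Total=2^7=128
Step 2: Unsat when all 3 false: 2^4=16
Step 3: Sat=128-16=112

112


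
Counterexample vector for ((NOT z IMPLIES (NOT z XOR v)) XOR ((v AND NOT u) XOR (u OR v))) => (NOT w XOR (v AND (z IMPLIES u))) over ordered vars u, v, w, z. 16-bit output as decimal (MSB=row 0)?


F1 = ((NOT z IMPLIES (NOT z XOR v)) XOR ((v AND NOT u) XOR (u OR v)))
F2 = (NOT w XOR (v AND (z IMPLIES u)))
Counterexample to F1=>F2 is where F1=1 and F2=0.
Evaluate each row (bits = u,v,w,z, MSB first):
  row 0 [0000]: F1=1 F2=1 -> F1&~F2 -> 0
  row 1 [0001]: F1=1 F2=1 -> F1&~F2 -> 0
  row 2 [0010]: F1=1 F2=0 -> F1&~F2 -> 1
  row 3 [0011]: F1=1 F2=0 -> F1&~F2 -> 1
  row 4 [0100]: F1=0 F2=0 -> F1&~F2 -> 0
  row 5 [0101]: F1=1 F2=1 -> F1&~F2 -> 0
  row 6 [0110]: F1=0 F2=1 -> F1&~F2 -> 0
  row 7 [0111]: F1=1 F2=0 -> F1&~F2 -> 1
  row 8 [1000]: F1=0 F2=1 -> F1&~F2 -> 0
  row 9 [1001]: F1=0 F2=1 -> F1&~F2 -> 0
  row 10 [1010]: F1=0 F2=0 -> F1&~F2 -> 0
  row 11 [1011]: F1=0 F2=0 -> F1&~F2 -> 0
  row 12 [1100]: F1=1 F2=0 -> F1&~F2 -> 1
  row 13 [1101]: F1=0 F2=0 -> F1&~F2 -> 0
  row 14 [1110]: F1=1 F2=1 -> F1&~F2 -> 0
  row 15 [1111]: F1=0 F2=1 -> F1&~F2 -> 0
Full result column, 4 rows per line (u,v fixed per line; w,z runs 00..11 left to right):
  rows 0-3 [u,v=00]: 0011  = hex 3
  rows 4-7 [u,v=01]: 0001  = hex 1
  rows 8-11 [u,v=10]: 0000  = hex 0
  rows 12-15 [u,v=11]: 1000  = hex 8
Counterexample vector (row 0 .. row 15) = 0011000100001000
Output column grouped in 4s = 0011 0001 0000 1000 = 0x3108
Convert to decimal digit by digit (value = value*16 + digit):
  3 -> 3
  3*16 + 1 = 49
  49*16 + 0 = 784
  784*16 + 8 = 12552
Decimal = 12552

12552


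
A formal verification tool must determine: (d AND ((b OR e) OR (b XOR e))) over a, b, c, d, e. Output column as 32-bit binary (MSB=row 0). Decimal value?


Formula: (d AND ((b OR e) OR (b XOR e))) over a, b, c, d, e (32 rows)
Evaluate each row (bits = a,b,c,d,e, MSB first):
  row 0 [00000]: (0 AND ((0 OR 0) OR (0 XOR 0))) -> 0
  row 1 [00001]: (0 AND ((0 OR 1) OR (0 XOR 1))) -> 0
  row 2 [00010]: (1 AND ((0 OR 0) OR (0 XOR 0))) -> 0
  row 3 [00011]: (1 AND ((0 OR 1) OR (0 XOR 1))) -> 1
  row 4 [00100]: (0 AND ((0 OR 0) OR (0 XOR 0))) -> 0
  row 5 [00101]: (0 AND ((0 OR 1) OR (0 XOR 1))) -> 0
  row 6 [00110]: (1 AND ((0 OR 0) OR (0 XOR 0))) -> 0
  row 7 [00111]: (1 AND ((0 OR 1) OR (0 XOR 1))) -> 1
  row 8 [01000]: (0 AND ((1 OR 0) OR (1 XOR 0))) -> 0
  row 9 [01001]: (0 AND ((1 OR 1) OR (1 XOR 1))) -> 0
  row 10 [01010]: (1 AND ((1 OR 0) OR (1 XOR 0))) -> 1
  row 11 [01011]: (1 AND ((1 OR 1) OR (1 XOR 1))) -> 1
  row 12 [01100]: (0 AND ((1 OR 0) OR (1 XOR 0))) -> 0
  row 13 [01101]: (0 AND ((1 OR 1) OR (1 XOR 1))) -> 0
  row 14 [01110]: (1 AND ((1 OR 0) OR (1 XOR 0))) -> 1
  row 15 [01111]: (1 AND ((1 OR 1) OR (1 XOR 1))) -> 1
  row 16 [10000]: (0 AND ((0 OR 0) OR (0 XOR 0))) -> 0
  row 17 [10001]: (0 AND ((0 OR 1) OR (0 XOR 1))) -> 0
  row 18 [10010]: (1 AND ((0 OR 0) OR (0 XOR 0))) -> 0
  row 19 [10011]: (1 AND ((0 OR 1) OR (0 XOR 1))) -> 1
  row 20 [10100]: (0 AND ((0 OR 0) OR (0 XOR 0))) -> 0
  row 21 [10101]: (0 AND ((0 OR 1) OR (0 XOR 1))) -> 0
  row 22 [10110]: (1 AND ((0 OR 0) OR (0 XOR 0))) -> 0
  row 23 [10111]: (1 AND ((0 OR 1) OR (0 XOR 1))) -> 1
  row 24 [11000]: (0 AND ((1 OR 0) OR (1 XOR 0))) -> 0
  row 25 [11001]: (0 AND ((1 OR 1) OR (1 XOR 1))) -> 0
  row 26 [11010]: (1 AND ((1 OR 0) OR (1 XOR 0))) -> 1
  row 27 [11011]: (1 AND ((1 OR 1) OR (1 XOR 1))) -> 1
  row 28 [11100]: (0 AND ((1 OR 0) OR (1 XOR 0))) -> 0
  row 29 [11101]: (0 AND ((1 OR 1) OR (1 XOR 1))) -> 0
  row 30 [11110]: (1 AND ((1 OR 0) OR (1 XOR 0))) -> 1
  row 31 [11111]: (1 AND ((1 OR 1) OR (1 XOR 1))) -> 1
Full result column, 4 rows per line (a,b,c fixed per line; d,e runs 00..11 left to right):
  rows 0-3 [a,b,c=000]: 0001  = hex 1
  rows 4-7 [a,b,c=001]: 0001  = hex 1
  rows 8-11 [a,b,c=010]: 0011  = hex 3
  rows 12-15 [a,b,c=011]: 0011  = hex 3
  rows 16-19 [a,b,c=100]: 0001  = hex 1
  rows 20-23 [a,b,c=101]: 0001  = hex 1
  rows 24-27 [a,b,c=110]: 0011  = hex 3
  rows 28-31 [a,b,c=111]: 0011  = hex 3
Output column (row 0 .. row 31) = 00010001001100110001000100110011
Output column grouped in 4s = 0001 0001 0011 0011 0001 0001 0011 0011 = 0x11331133
Convert to decimal digit by digit (value = value*16 + digit):
  1 -> 1
  1*16 + 1 = 17
  17*16 + 3 = 275
  275*16 + 3 = 4403
  4403*16 + 1 = 70449
  70449*16 + 1 = 1127185
  1127185*16 + 3 = 18034963
  18034963*16 + 3 = 288559411
Decimal = 288559411

288559411


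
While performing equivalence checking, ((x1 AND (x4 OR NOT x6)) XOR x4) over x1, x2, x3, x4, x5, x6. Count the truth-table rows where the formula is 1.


Formula: ((x1 AND (x4 OR NOT x6)) XOR x4) over 6 vars (64 rows)
Evaluate each row (x1, x2, x3, x4, x5, x6 as bits, MSB first):
  row 0 [000000]: ((0 AND (0 OR NOT 0)) XOR 0) -> 0
  row 1 [000001]: ((0 AND (0 OR NOT 1)) XOR 0) -> 0
  row 2 [000010]: ((0 AND (0 OR NOT 0)) XOR 0) -> 0
  row 3 [000011]: ((0 AND (0 OR NOT 1)) XOR 0) -> 0
  row 4 [000100]: ((0 AND (1 OR NOT 0)) XOR 1) -> 1
  (every remaining row is evaluated the same way; all 64 results are listed next)
Full result column, 8 rows per line (x1,x2,x3 fixed per line; x4,x5,x6 runs 000..111 left to right):
  rows 0-7 [x1,x2,x3=000]: 00001111  (ones: 4)
  rows 8-15 [x1,x2,x3=001]: 00001111  (ones: 4)
  rows 16-23 [x1,x2,x3=010]: 00001111  (ones: 4)
  rows 24-31 [x1,x2,x3=011]: 00001111  (ones: 4)
  rows 32-39 [x1,x2,x3=100]: 10100000  (ones: 2)
  rows 40-47 [x1,x2,x3=101]: 10100000  (ones: 2)
  rows 48-55 [x1,x2,x3=110]: 10100000  (ones: 2)
  rows 56-63 [x1,x2,x3=111]: 10100000  (ones: 2)
Count of 1-rows = 4+4+4+4+2+2+2+2 = 24

24


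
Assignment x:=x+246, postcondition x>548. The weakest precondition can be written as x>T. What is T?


Formula: wp(x:=E, P) = P[E/x] (substitute E for x in postcondition)
Step 1: Postcondition: x>548
Step 2: Substitute x+246 for x: x+246>548
Step 3: Solve for x: x > 548-246 = 302

302


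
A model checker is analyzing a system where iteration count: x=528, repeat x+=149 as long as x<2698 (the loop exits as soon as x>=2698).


Step 1: x goes from 528 toward 2698 by 149; the body runs while x<2698, so iterations = ceil((bound-start)/step)
Step 2: Distance=2170
Step 3: ceil(2170/149)=15

15


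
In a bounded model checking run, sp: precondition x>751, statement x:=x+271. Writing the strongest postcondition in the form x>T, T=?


Formula: sp(P, x:=E) = exists old_x. (x = E[old_x/x]) AND P[old_x/x] (old_x is the value of x before the assignment; eliminate old_x by solving x = E[old_x/x] for old_x)
Step 1: Precondition P: x>751, i.e. old_x > 751
Step 2: Assignment gives x = old_x + 271, so old_x = x - 271
Step 3: Substitute into P: x - 271 > 751
Step 4: Simplify: x > 751+271 = 1022

1022


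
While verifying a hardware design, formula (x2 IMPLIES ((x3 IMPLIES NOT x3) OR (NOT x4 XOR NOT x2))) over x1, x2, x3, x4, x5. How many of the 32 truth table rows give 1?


Formula: (x2 IMPLIES ((x3 IMPLIES NOT x3) OR (NOT x4 XOR NOT x2))) over 5 vars (32 rows)
Evaluate each row (x1, x2, x3, x4, x5 as bits, MSB first):
  row 0 [00000]: (0 IMPLIES ((0 IMPLIES NOT 0) OR (NOT 0 XOR NOT 0))) -> 1
  row 1 [00001]: (0 IMPLIES ((0 IMPLIES NOT 0) OR (NOT 0 XOR NOT 0))) -> 1
  row 2 [00010]: (0 IMPLIES ((0 IMPLIES NOT 0) OR (NOT 1 XOR NOT 0))) -> 1
  row 3 [00011]: (0 IMPLIES ((0 IMPLIES NOT 0) OR (NOT 1 XOR NOT 0))) -> 1
  row 4 [00100]: (0 IMPLIES ((1 IMPLIES NOT 1) OR (NOT 0 XOR NOT 0))) -> 1
  row 5 [00101]: (0 IMPLIES ((1 IMPLIES NOT 1) OR (NOT 0 XOR NOT 0))) -> 1
  row 6 [00110]: (0 IMPLIES ((1 IMPLIES NOT 1) OR (NOT 1 XOR NOT 0))) -> 1
  row 7 [00111]: (0 IMPLIES ((1 IMPLIES NOT 1) OR (NOT 1 XOR NOT 0))) -> 1
  row 8 [01000]: (1 IMPLIES ((0 IMPLIES NOT 0) OR (NOT 0 XOR NOT 1))) -> 1
  row 9 [01001]: (1 IMPLIES ((0 IMPLIES NOT 0) OR (NOT 0 XOR NOT 1))) -> 1
  row 10 [01010]: (1 IMPLIES ((0 IMPLIES NOT 0) OR (NOT 1 XOR NOT 1))) -> 1
  row 11 [01011]: (1 IMPLIES ((0 IMPLIES NOT 0) OR (NOT 1 XOR NOT 1))) -> 1
  row 12 [01100]: (1 IMPLIES ((1 IMPLIES NOT 1) OR (NOT 0 XOR NOT 1))) -> 1
  row 13 [01101]: (1 IMPLIES ((1 IMPLIES NOT 1) OR (NOT 0 XOR NOT 1))) -> 1
  row 14 [01110]: (1 IMPLIES ((1 IMPLIES NOT 1) OR (NOT 1 XOR NOT 1))) -> 0
  row 15 [01111]: (1 IMPLIES ((1 IMPLIES NOT 1) OR (NOT 1 XOR NOT 1))) -> 0
  row 16 [10000]: (0 IMPLIES ((0 IMPLIES NOT 0) OR (NOT 0 XOR NOT 0))) -> 1
  row 17 [10001]: (0 IMPLIES ((0 IMPLIES NOT 0) OR (NOT 0 XOR NOT 0))) -> 1
  row 18 [10010]: (0 IMPLIES ((0 IMPLIES NOT 0) OR (NOT 1 XOR NOT 0))) -> 1
  row 19 [10011]: (0 IMPLIES ((0 IMPLIES NOT 0) OR (NOT 1 XOR NOT 0))) -> 1
  row 20 [10100]: (0 IMPLIES ((1 IMPLIES NOT 1) OR (NOT 0 XOR NOT 0))) -> 1
  row 21 [10101]: (0 IMPLIES ((1 IMPLIES NOT 1) OR (NOT 0 XOR NOT 0))) -> 1
  row 22 [10110]: (0 IMPLIES ((1 IMPLIES NOT 1) OR (NOT 1 XOR NOT 0))) -> 1
  row 23 [10111]: (0 IMPLIES ((1 IMPLIES NOT 1) OR (NOT 1 XOR NOT 0))) -> 1
  row 24 [11000]: (1 IMPLIES ((0 IMPLIES NOT 0) OR (NOT 0 XOR NOT 1))) -> 1
  row 25 [11001]: (1 IMPLIES ((0 IMPLIES NOT 0) OR (NOT 0 XOR NOT 1))) -> 1
  row 26 [11010]: (1 IMPLIES ((0 IMPLIES NOT 0) OR (NOT 1 XOR NOT 1))) -> 1
  row 27 [11011]: (1 IMPLIES ((0 IMPLIES NOT 0) OR (NOT 1 XOR NOT 1))) -> 1
  row 28 [11100]: (1 IMPLIES ((1 IMPLIES NOT 1) OR (NOT 0 XOR NOT 1))) -> 1
  row 29 [11101]: (1 IMPLIES ((1 IMPLIES NOT 1) OR (NOT 0 XOR NOT 1))) -> 1
  row 30 [11110]: (1 IMPLIES ((1 IMPLIES NOT 1) OR (NOT 1 XOR NOT 1))) -> 0
  row 31 [11111]: (1 IMPLIES ((1 IMPLIES NOT 1) OR (NOT 1 XOR NOT 1))) -> 0
Full result column, 8 rows per line (x1,x2 fixed per line; x3,x4,x5 runs 000..111 left to right):
  rows 0-7 [x1,x2=00]: 11111111  (ones: 8)
  rows 8-15 [x1,x2=01]: 11111100  (ones: 6)
  rows 16-23 [x1,x2=10]: 11111111  (ones: 8)
  rows 24-31 [x1,x2=11]: 11111100  (ones: 6)
Count of 1-rows = 8+6+8+6 = 28

28
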